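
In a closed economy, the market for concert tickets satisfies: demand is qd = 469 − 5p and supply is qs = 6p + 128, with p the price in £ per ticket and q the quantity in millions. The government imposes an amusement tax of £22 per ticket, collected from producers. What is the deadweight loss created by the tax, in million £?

Without the tax, 469 − 5p = 6p + 128 gives 11p = 341, so p* = £31 and q* = 314.
With the tax collected from producers, supply shifts: qs = 6(p − 22) + 128.
New equilibrium: consumers pay £43, producers receive £21, q = 254. (Wedge: pb − ps = 22.)
Quantity falls by |ΔQ| = |314 − 254| = 60.
DWL = ½ · t · |ΔQ| = ½ · 22 · 60 = £660.

Deadweight loss = £660 million.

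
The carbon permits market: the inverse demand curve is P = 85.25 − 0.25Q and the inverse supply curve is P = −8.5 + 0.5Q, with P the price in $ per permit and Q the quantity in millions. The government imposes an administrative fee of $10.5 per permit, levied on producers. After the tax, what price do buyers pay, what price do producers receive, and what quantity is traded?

Buyers pay $57.5; producers receive $47; quantity = 111.

Inverting to Q(P) form: Qd = 341 − 4P; Qs = 2P + 17.
Without the tax, 341 − 4P = 2P + 17 gives 6P = 324, so P* = $54 and Q* = 125.
With the tax collected from producers, supply shifts: Qs = 2(P − 10.5) + 17.
Solving gives Q = 111 with buyers paying $57.5 and producers receiving $47 (the $10.5 wedge).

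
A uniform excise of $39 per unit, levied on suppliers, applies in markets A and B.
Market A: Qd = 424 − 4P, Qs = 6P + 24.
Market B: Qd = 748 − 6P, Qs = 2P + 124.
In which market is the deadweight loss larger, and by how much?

Market A, by $684.45.

Market A: pre-tax P* = $40, Q* = 264; post-tax Q = 170.4; deadweight loss = $1825.2.
Market B: pre-tax P* = $78, Q* = 280; post-tax Q = 221.5; deadweight loss = $1140.75.
Difference: $1825.2 vs $1140.75 → market A is larger by $684.45.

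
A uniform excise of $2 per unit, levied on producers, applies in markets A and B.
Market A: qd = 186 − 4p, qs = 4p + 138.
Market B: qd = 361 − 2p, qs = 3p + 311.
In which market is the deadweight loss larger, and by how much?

Market A: pre-tax p* = $6, q* = 162; post-tax q = 158; deadweight loss = $4.
Market B: pre-tax p* = $10, q* = 341; post-tax q = 338.6; deadweight loss = $2.4.
Difference: $4 vs $2.4 → market A is larger by $1.6.

Market A, by $1.6.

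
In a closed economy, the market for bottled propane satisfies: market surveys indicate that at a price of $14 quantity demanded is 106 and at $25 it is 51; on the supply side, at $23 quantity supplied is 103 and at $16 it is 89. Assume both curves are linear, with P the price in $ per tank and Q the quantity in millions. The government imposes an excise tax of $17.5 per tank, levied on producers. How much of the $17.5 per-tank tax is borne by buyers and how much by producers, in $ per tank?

Demand slope: (51 − 106)/(25 − 14) = -5, so Qd = 176 − 5P.
Supply slope: (89 − 103)/(16 − 23) = 2, so Qs = 2P + 57.
Without the tax, 176 − 5P = 2P + 57 gives 7P = 119, so P* = $17 and Q* = 91.
With the tax collected from producers, supply shifts: Qs = 2(P − 17.5) + 57.
Solving gives Q = 66 with buyers paying $22 and producers receiving $4.5 (the $17.5 wedge).
Burden on buyers: $5; on producers: $12.5. (They sum to $17.5.)

Buyers bear $5 per tank; producers bear $12.5 per tank.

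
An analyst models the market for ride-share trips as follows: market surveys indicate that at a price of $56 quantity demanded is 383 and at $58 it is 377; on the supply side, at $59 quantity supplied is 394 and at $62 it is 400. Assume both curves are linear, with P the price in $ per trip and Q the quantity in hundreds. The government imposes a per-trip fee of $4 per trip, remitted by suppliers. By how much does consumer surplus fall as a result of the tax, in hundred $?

Demand slope: (377 − 383)/(58 − 56) = -3, so Qd = 551 − 3P.
Supply slope: (400 − 394)/(62 − 59) = 2, so Qs = 2P + 276.
Without the tax, 551 − 3P = 2P + 276 gives 5P = 275, so P* = $55 and Q* = 386.
With the tax collected from suppliers, supply shifts: Qs = 2(P − 4) + 276.
Solving gives Q = 381.2 with consumers paying $56.6 and suppliers receiving $52.6 (the $4 wedge).
ΔCS is the trapezoid between Q = 381.2 and Q = 386 of height $1.6: ½ · (386 + 381.2) · 1.6 = $613.76.

Consumer surplus falls by $613.76 hundred.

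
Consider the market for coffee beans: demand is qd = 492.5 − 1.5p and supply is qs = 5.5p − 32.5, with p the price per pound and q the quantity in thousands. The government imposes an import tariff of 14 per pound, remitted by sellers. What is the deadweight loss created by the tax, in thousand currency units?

Deadweight loss = 115.5 thousand.

Without the tax, 492.5 − 1.5p = 5.5p − 32.5 gives 7p = 525, so p* = 75 and q* = 380.
With the tax collected from sellers, supply shifts: qs = 5.5(p − 14) − 32.5.
Solving gives q = 363.5 with buyers paying 86 and sellers receiving 72 (the 14 wedge).
Quantity falls by |ΔQ| = |380 − 363.5| = 16.5.
DWL = ½ · t · |ΔQ| = ½ · 14 · 16.5 = 115.5.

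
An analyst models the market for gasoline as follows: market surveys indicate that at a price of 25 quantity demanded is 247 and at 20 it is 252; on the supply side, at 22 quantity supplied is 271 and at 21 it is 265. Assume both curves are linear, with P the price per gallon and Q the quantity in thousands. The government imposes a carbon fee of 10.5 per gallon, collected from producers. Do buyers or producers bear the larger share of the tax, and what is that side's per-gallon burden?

Demand slope: (252 − 247)/(20 − 25) = -1, so Qd = 272 − P.
Supply slope: (265 − 271)/(21 − 22) = 6, so Qs = 6P + 139.
Without the tax, 272 − P = 6P + 139 gives 7P = 133, so P* = 19 and Q* = 253.
With the tax collected from producers, supply shifts: Qs = 6(P − 10.5) + 139.
New equilibrium: buyers pay 28, producers receive 17.5, Q = 244. (Wedge: Pb − Ps = 10.5.)
Per-gallon burden: buyers 9, producers 1.5.
Buyers take the larger share because demand is less price-elastic here (demand slope 1 vs supply slope 6).
The less price-elastic side of the market bears the larger share of a per-unit tax.

Buyers bear the larger share: 9 per gallon.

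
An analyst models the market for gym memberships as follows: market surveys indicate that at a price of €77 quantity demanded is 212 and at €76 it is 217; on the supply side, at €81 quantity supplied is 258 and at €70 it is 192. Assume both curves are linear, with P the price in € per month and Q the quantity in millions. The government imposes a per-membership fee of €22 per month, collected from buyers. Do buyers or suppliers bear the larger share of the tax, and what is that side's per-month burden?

Buyers bear the larger share: €12 per month.

Demand slope: (217 − 212)/(76 − 77) = -5, so Qd = 597 − 5P.
Supply slope: (192 − 258)/(70 − 81) = 6, so Qs = 6P − 228.
Before the tax: set 597 − 5P = 6P − 228 → P* = €75, Q* = 222.
With the tax collected from buyers, demand (in seller-price terms) shifts: Qd = 597 − 5(P + 22).
Solving gives Q = 162 with buyers paying €87 and suppliers receiving €65 (the €22 wedge).
Per-month burden: buyers €12, suppliers €10.
Buyers take the larger share because demand is less price-elastic here (demand slope 5 vs supply slope 6).
The less price-elastic side of the market bears the larger share of a per-unit tax.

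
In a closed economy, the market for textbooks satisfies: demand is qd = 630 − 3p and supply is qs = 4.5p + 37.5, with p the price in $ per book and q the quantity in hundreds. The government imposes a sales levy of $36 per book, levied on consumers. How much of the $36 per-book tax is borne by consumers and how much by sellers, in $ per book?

Without the tax, 630 − 3p = 4.5p + 37.5 gives 7.5p = 592.5, so p* = $79 and q* = 393.
With the tax collected from consumers, demand (in seller-price terms) shifts: qd = 630 − 3(p + 36).
Solving gives q = 328.2 with consumers paying $100.6 and sellers receiving $64.6 (the $36 wedge).
Burden on consumers: $21.6; on sellers: $14.4. (They sum to $36.)
The less price-elastic side of the market bears the larger share of a per-unit tax.

Consumers bear $21.6 per book; sellers bear $14.4 per book.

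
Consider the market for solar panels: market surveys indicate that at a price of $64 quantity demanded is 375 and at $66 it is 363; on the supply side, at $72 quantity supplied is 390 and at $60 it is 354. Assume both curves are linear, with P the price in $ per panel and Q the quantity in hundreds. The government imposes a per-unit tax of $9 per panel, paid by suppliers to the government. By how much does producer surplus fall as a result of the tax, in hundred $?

Producer surplus falls by $2160 hundred.

Demand slope: (363 − 375)/(66 − 64) = -6, so Qd = 759 − 6P.
Supply slope: (354 − 390)/(60 − 72) = 3, so Qs = 3P + 174.
Before the tax: set 759 − 6P = 3P + 174 → P* = $65, Q* = 369.
With the tax collected from suppliers, supply shifts: Qs = 3(P − 9) + 174.
Solving gives Q = 351 with consumers paying $68 and suppliers receiving $59 (the $9 wedge).
ΔPS is the trapezoid between Q = 351 and Q = 369 of height $6: ½ · (369 + 351) · 6 = $2160.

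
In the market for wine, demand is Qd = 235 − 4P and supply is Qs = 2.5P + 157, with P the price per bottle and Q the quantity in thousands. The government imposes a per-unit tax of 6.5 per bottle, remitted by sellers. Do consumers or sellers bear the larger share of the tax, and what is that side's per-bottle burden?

Without the tax, 235 − 4P = 2.5P + 157 gives 6.5P = 78, so P* = 12 and Q* = 187.
With the tax collected from sellers, supply shifts: Qs = 2.5(P − 6.5) + 157.
Solving gives Q = 177 with consumers paying 14.5 and sellers receiving 8 (the 6.5 wedge).
Per-bottle burden: consumers 2.5, sellers 4.
Sellers take the larger share because supply is less price-elastic here (demand slope 4 vs supply slope 2.5).
The less price-elastic side of the market bears the larger share of a per-unit tax.

Sellers bear the larger share: 4 per bottle.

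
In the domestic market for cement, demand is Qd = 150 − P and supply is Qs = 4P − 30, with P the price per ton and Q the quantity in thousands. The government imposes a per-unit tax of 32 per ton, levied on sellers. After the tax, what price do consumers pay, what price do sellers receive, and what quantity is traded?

Consumers pay 61.6; sellers receive 29.6; quantity = 88.4.

Without the tax, 150 − P = 4P − 30 gives 5P = 180, so P* = 36 and Q* = 114.
With the tax collected from sellers, supply shifts: Qs = 4(P − 32) − 30.
Solving gives Q = 88.4 with consumers paying 61.6 and sellers receiving 29.6 (the 32 wedge).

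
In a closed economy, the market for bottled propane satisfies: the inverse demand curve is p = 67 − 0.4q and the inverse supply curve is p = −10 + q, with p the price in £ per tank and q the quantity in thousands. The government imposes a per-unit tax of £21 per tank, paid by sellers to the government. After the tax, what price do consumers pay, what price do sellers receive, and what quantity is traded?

Consumers pay £51; sellers receive £30; quantity = 40.

Rewrite in direct form: qd = 167.5 − 2.5p and qs = p + 10.
Before the tax: set 167.5 − 2.5p = p + 10 → p* = £45, q* = 55.
With the tax collected from sellers, supply shifts: qs = (p − 21) + 10.
Solving gives q = 40 with consumers paying £51 and sellers receiving £30 (the £21 wedge).
The less price-elastic side of the market bears the larger share of a per-unit tax.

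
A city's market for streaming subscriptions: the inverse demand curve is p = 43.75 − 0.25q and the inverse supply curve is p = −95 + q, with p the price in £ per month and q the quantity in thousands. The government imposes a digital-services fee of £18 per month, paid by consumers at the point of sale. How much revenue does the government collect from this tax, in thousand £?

Tax revenue = £1738.8 thousand.

Rewrite in direct form: qd = 175 − 4p and qs = p + 95.
Before the tax: set 175 − 4p = p + 95 → p* = £16, q* = 111.
With the tax collected from consumers, demand (in seller-price terms) shifts: qd = 175 − 4(p + 18).
Solving gives q = 96.6 with consumers paying £19.6 and producers receiving £1.6 (the £18 wedge).
Revenue = t · Q = 18 · 96.6 = £1738.8.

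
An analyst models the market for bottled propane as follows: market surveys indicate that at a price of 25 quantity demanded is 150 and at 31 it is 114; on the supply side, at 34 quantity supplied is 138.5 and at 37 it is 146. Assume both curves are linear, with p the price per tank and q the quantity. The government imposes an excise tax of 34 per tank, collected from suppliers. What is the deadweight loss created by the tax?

Demand slope: (114 − 150)/(31 − 25) = -6, so qd = 300 − 6p.
Supply slope: (146 − 138.5)/(37 − 34) = 2.5, so qs = 2.5p + 53.5.
Before the tax: set 300 − 6p = 2.5p + 53.5 → p* = 29, q* = 126.
With the tax collected from suppliers, supply shifts: qs = 2.5(p − 34) + 53.5.
New equilibrium: consumers pay 39, suppliers receive 5, q = 66. (Wedge: pb − ps = 34.)
Quantity falls by |ΔQ| = |126 − 66| = 60.
DWL = ½ · t · |ΔQ| = ½ · 34 · 60 = 1020.

Deadweight loss = 1020.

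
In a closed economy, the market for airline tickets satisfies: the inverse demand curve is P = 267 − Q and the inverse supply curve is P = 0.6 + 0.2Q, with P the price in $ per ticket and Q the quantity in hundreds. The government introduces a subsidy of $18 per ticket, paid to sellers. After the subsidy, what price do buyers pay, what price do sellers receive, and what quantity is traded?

Rewrite in direct form: Qd = 267 − P and Qs = 5P − 3.
Without the subsidy, 267 − P = 5P − 3 gives 6P = 270, so P* = $45 and Q* = 222.
With a per-unit subsidy paid to sellers, each receives P + 18 per unit sold, so supply becomes Qs = 5(P + 18) − 3.
Solving gives Q = 237 with buyers paying $30 and sellers receiving $48 (the $18 wedge).

Buyers pay $30; sellers receive $48; quantity = 237.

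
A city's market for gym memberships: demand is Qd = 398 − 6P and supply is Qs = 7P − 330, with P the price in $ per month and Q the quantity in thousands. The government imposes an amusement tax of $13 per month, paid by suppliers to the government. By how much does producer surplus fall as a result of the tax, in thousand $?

Producer surplus falls by $246 thousand.

Before the tax: set 398 − 6P = 7P − 330 → P* = $56, Q* = 62.
With the tax collected from suppliers, supply shifts: Qs = 7(P − 13) − 330.
New equilibrium: consumers pay $63, suppliers receive $50, Q = 20. (Wedge: Pb − Ps = 13.)
ΔPS is the trapezoid between Q = 20 and Q = 62 of height $6: ½ · (62 + 20) · 6 = $246.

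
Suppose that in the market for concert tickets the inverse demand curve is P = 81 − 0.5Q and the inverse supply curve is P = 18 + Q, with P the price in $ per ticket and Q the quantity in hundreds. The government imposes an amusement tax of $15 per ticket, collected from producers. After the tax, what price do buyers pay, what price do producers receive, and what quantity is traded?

Buyers pay $65; producers receive $50; quantity = 32.

Rewrite in direct form: Qd = 162 − 2P and Qs = P − 18.
Without the tax, 162 − 2P = P − 18 gives 3P = 180, so P* = $60 and Q* = 42.
With the tax collected from producers, supply shifts: Qs = (P − 15) − 18.
Solving gives Q = 32 with buyers paying $65 and producers receiving $50 (the $15 wedge).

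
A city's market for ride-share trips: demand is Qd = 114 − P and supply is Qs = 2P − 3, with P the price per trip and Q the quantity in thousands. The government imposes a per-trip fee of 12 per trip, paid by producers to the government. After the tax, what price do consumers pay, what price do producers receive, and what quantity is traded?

Without the tax, 114 − P = 2P − 3 gives 3P = 117, so P* = 39 and Q* = 75.
With the tax collected from producers, supply shifts: Qs = 2(P − 12) − 3.
Solving gives Q = 67 with consumers paying 47 and producers receiving 35 (the 12 wedge).
The less price-elastic side of the market bears the larger share of a per-unit tax.

Consumers pay 47; producers receive 35; quantity = 67.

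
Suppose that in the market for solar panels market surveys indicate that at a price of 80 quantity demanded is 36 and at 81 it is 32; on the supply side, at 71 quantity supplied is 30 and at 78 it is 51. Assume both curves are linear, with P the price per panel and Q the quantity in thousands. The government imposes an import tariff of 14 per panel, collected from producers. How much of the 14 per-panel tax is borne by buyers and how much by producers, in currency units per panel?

Buyers bear 6 per panel; producers bear 8 per panel.

Demand slope: (32 − 36)/(81 − 80) = -4, so Qd = 356 − 4P.
Supply slope: (51 − 30)/(78 − 71) = 3, so Qs = 3P − 183.
Without the tax, 356 − 4P = 3P − 183 gives 7P = 539, so P* = 77 and Q* = 48.
With the tax collected from producers, supply shifts: Qs = 3(P − 14) − 183.
New equilibrium: buyers pay 83, producers receive 69, Q = 24. (Wedge: Pb − Ps = 14.)
Burden on buyers: 6; on producers: 8. (They sum to 14.)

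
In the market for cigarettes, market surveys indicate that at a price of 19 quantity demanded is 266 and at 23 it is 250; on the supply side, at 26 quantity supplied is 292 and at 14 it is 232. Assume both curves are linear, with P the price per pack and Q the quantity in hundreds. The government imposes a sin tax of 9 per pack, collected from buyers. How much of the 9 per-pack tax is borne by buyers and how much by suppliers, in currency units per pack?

Buyers bear 5 per pack; suppliers bear 4 per pack.

Demand slope: (250 − 266)/(23 − 19) = -4, so Qd = 342 − 4P.
Supply slope: (232 − 292)/(14 − 26) = 5, so Qs = 5P + 162.
Without the tax, 342 − 4P = 5P + 162 gives 9P = 180, so P* = 20 and Q* = 262.
With the tax collected from buyers, demand (in seller-price terms) shifts: Qd = 342 − 4(P + 9).
Solving gives Q = 242 with buyers paying 25 and suppliers receiving 16 (the 9 wedge).
Burden on buyers: 5; on suppliers: 4. (They sum to 9.)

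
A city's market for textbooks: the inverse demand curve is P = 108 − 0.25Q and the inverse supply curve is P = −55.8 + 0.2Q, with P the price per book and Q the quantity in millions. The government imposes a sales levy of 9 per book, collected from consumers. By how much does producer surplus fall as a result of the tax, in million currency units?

Producer surplus falls by 1416 million.

Rewrite in direct form: Qd = 432 − 4P and Qs = 5P + 279.
Before the tax: set 432 − 4P = 5P + 279 → P* = 17, Q* = 364.
With the tax collected from consumers, demand (in seller-price terms) shifts: Qd = 432 − 4(P + 9).
Solving gives Q = 344 with consumers paying 22 and suppliers receiving 13 (the 9 wedge).
ΔPS is the trapezoid between Q = 344 and Q = 364 of height 4: ½ · (364 + 344) · 4 = 1416.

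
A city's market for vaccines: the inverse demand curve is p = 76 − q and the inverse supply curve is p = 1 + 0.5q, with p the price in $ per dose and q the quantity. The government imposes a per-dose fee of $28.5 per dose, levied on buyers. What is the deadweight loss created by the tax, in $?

Deadweight loss = $270.75.

Rewrite in direct form: qd = 76 − p and qs = 2p − 2.
Without the tax, 76 − p = 2p − 2 gives 3p = 78, so p* = $26 and q* = 50.
With the tax collected from buyers, demand (in seller-price terms) shifts: qd = 76 − (p + 28.5).
Solving gives q = 31 with buyers paying $45 and suppliers receiving $16.5 (the $28.5 wedge).
Quantity falls by |ΔQ| = |50 − 31| = 19.
DWL = ½ · t · |ΔQ| = ½ · 28.5 · 19 = $270.75.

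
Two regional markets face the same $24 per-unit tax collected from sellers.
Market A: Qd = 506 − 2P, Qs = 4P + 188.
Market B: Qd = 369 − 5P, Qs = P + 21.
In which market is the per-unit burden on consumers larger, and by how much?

Market A: pre-tax P* = $53, Q* = 400; post-tax Q = 368; per-unit burden on consumers = $16.
Market B: pre-tax P* = $58, Q* = 79; post-tax Q = 59; per-unit burden on consumers = $4.
Difference: $16 vs $4 → market A is larger by $12.

Market A, by $12.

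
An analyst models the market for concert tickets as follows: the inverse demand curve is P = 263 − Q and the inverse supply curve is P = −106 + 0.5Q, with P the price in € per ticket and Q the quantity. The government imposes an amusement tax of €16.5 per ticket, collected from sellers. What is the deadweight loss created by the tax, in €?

Rewrite in direct form: Qd = 263 − P and Qs = 2P + 212.
Without the tax, 263 − P = 2P + 212 gives 3P = 51, so P* = €17 and Q* = 246.
With the tax collected from sellers, supply shifts: Qs = 2(P − 16.5) + 212.
New equilibrium: buyers pay €28, sellers receive €11.5, Q = 235. (Wedge: Pb − Ps = 16.5.)
Quantity falls by |ΔQ| = |246 − 235| = 11.
DWL = ½ · t · |ΔQ| = ½ · 16.5 · 11 = €90.75.

Deadweight loss = €90.75.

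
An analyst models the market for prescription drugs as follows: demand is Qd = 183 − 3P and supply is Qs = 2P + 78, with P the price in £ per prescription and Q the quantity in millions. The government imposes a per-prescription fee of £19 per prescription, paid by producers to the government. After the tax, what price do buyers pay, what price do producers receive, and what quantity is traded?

Before the tax: set 183 − 3P = 2P + 78 → P* = £21, Q* = 120.
With the tax collected from producers, supply shifts: Qs = 2(P − 19) + 78.
Solving gives Q = 97.2 with buyers paying £28.6 and producers receiving £9.6 (the £19 wedge).

Buyers pay £28.6; producers receive £9.6; quantity = 97.2.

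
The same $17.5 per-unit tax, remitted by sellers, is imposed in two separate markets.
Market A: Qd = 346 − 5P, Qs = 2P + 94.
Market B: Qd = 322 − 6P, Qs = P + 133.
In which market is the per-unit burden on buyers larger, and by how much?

Market A: pre-tax P* = $36, Q* = 166; post-tax Q = 141; per-unit burden on buyers = $5.
Market B: pre-tax P* = $27, Q* = 160; post-tax Q = 145; per-unit burden on buyers = $2.5.
Difference: $5 vs $2.5 → market A is larger by $2.5.

Market A, by $2.5.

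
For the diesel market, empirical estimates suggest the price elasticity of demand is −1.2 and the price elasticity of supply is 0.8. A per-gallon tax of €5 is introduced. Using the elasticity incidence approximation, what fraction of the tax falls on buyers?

Incidence ratio: buyers' share ≈ εs / (εs + |εd|) = 0.8 / (0.8 + 1.2) = 0.4.
Supply is the less elastic side, so buyers bear the smaller share.

Buyers' share ≈ 0.4.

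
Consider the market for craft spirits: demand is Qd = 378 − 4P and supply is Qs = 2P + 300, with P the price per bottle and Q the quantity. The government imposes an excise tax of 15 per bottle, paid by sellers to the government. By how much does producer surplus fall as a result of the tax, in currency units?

Producer surplus falls by 3160.

Before the tax: set 378 − 4P = 2P + 300 → P* = 13, Q* = 326.
With the tax collected from sellers, supply shifts: Qs = 2(P − 15) + 300.
New equilibrium: consumers pay 18, sellers receive 3, Q = 306. (Wedge: Pb − Ps = 15.)
ΔPS is the trapezoid between Q = 306 and Q = 326 of height 10: ½ · (326 + 306) · 10 = 3160.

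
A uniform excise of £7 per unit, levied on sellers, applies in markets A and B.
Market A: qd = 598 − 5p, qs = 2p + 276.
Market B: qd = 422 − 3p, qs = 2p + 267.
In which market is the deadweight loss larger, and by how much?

Market A, by £5.6.

Market A: pre-tax p* = £46, q* = 368; post-tax q = 358; deadweight loss = £35.
Market B: pre-tax p* = £31, q* = 329; post-tax q = 320.6; deadweight loss = £29.4.
Difference: £35 vs £29.4 → market A is larger by £5.6.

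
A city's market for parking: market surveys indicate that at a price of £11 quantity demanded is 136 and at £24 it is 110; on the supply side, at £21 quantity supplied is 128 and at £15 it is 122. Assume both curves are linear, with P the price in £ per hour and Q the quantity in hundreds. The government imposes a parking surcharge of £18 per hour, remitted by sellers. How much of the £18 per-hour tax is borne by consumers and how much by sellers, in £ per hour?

Consumers bear £6 per hour; sellers bear £12 per hour.

Demand slope: (110 − 136)/(24 − 11) = -2, so Qd = 158 − 2P.
Supply slope: (122 − 128)/(15 − 21) = 1, so Qs = P + 107.
Before the tax: set 158 − 2P = P + 107 → P* = £17, Q* = 124.
With the tax collected from sellers, supply shifts: Qs = (P − 18) + 107.
New equilibrium: consumers pay £23, sellers receive £5, Q = 112. (Wedge: Pb − Ps = 18.)
Burden on consumers: £6; on sellers: £12. (They sum to £18.)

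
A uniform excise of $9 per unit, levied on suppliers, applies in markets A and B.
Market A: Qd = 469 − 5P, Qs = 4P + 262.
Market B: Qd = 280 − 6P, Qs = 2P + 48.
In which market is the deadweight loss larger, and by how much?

Market A: pre-tax P* = $23, Q* = 354; post-tax Q = 334; deadweight loss = $90.
Market B: pre-tax P* = $29, Q* = 106; post-tax Q = 92.5; deadweight loss = $60.75.
Difference: $90 vs $60.75 → market A is larger by $29.25.

Market A, by $29.25.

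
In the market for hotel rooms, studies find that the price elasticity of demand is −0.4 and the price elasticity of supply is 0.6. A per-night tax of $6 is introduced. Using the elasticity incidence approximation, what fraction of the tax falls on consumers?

Incidence ratio: consumers' share ≈ εs / (εs + |εd|) = 0.6 / (0.6 + 0.4) = 0.6.
Supply is the more elastic side, so consumers bear the larger share.

Consumers' share ≈ 0.6.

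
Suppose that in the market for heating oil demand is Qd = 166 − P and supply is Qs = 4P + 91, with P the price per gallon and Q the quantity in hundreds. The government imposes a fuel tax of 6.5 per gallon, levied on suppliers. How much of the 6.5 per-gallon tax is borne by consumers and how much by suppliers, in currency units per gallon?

Consumers bear 5.2 per gallon; suppliers bear 1.3 per gallon.

Without the tax, 166 − P = 4P + 91 gives 5P = 75, so P* = 15 and Q* = 151.
With the tax collected from suppliers, supply shifts: Qs = 4(P − 6.5) + 91.
New equilibrium: consumers pay 20.2, suppliers receive 13.7, Q = 145.8. (Wedge: Pb − Ps = 6.5.)
Burden on consumers: 5.2; on suppliers: 1.3. (They sum to 6.5.)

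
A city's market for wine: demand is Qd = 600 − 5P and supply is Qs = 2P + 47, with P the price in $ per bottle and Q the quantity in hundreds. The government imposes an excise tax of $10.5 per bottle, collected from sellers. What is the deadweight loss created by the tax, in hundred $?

Deadweight loss = $78.75 hundred.

Before the tax: set 600 − 5P = 2P + 47 → P* = $79, Q* = 205.
With the tax collected from sellers, supply shifts: Qs = 2(P − 10.5) + 47.
New equilibrium: buyers pay $82, sellers receive $71.5, Q = 190. (Wedge: Pb − Ps = 10.5.)
Quantity falls by |ΔQ| = |205 − 190| = 15.
DWL = ½ · t · |ΔQ| = ½ · 10.5 · 15 = $78.75.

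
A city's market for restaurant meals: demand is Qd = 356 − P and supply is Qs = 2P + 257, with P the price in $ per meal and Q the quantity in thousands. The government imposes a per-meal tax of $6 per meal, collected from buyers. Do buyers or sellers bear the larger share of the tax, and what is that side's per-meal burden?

Without the tax, 356 − P = 2P + 257 gives 3P = 99, so P* = $33 and Q* = 323.
With the tax collected from buyers, demand (in seller-price terms) shifts: Qd = 356 − (P + 6).
Solving gives Q = 319 with buyers paying $37 and sellers receiving $31 (the $6 wedge).
Per-meal burden: buyers $4, sellers $2.
Buyers take the larger share because demand is less price-elastic here (demand slope 1 vs supply slope 2).

Buyers bear the larger share: $4 per meal.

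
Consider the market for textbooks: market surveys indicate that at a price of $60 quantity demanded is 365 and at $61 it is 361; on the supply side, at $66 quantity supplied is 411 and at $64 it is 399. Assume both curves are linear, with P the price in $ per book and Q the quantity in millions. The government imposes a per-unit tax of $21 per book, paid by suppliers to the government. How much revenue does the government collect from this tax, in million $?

Tax revenue = $6690.6 million.

Demand slope: (361 − 365)/(61 − 60) = -4, so Qd = 605 − 4P.
Supply slope: (399 − 411)/(64 − 66) = 6, so Qs = 6P + 15.
Without the tax, 605 − 4P = 6P + 15 gives 10P = 590, so P* = $59 and Q* = 369.
With the tax collected from suppliers, supply shifts: Qs = 6(P − 21) + 15.
Solving gives Q = 318.6 with consumers paying $71.6 and suppliers receiving $50.6 (the $21 wedge).
Revenue = t · Q = 21 · 318.6 = $6690.6.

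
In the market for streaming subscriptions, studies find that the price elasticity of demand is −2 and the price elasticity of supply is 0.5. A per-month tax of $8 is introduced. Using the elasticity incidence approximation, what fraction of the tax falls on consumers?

Consumers' share ≈ 0.2.

Incidence ratio: consumers' share ≈ εs / (εs + |εd|) = 0.5 / (0.5 + 2) = 0.2.
Supply is the less elastic side, so consumers bear the smaller share.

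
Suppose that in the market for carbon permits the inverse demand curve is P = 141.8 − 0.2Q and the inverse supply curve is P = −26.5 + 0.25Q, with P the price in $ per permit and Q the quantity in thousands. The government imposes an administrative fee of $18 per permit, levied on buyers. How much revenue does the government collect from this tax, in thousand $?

Rewrite in direct form: Qd = 709 − 5P and Qs = 4P + 106.
Without the tax, 709 − 5P = 4P + 106 gives 9P = 603, so P* = $67 and Q* = 374.
With the tax collected from buyers, demand (in seller-price terms) shifts: Qd = 709 − 5(P + 18).
Solving gives Q = 334 with buyers paying $75 and suppliers receiving $57 (the $18 wedge).
Revenue = t · Q = 18 · 334 = $6012.

Tax revenue = $6012 thousand.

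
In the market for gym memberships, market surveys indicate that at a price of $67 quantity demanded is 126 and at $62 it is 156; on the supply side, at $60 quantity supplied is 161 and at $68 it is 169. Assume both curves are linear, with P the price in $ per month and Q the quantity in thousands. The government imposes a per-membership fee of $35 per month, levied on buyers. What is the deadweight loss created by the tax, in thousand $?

Demand slope: (156 − 126)/(62 − 67) = -6, so Qd = 528 − 6P.
Supply slope: (169 − 161)/(68 − 60) = 1, so Qs = P + 101.
Without the tax, 528 − 6P = P + 101 gives 7P = 427, so P* = $61 and Q* = 162.
With the tax collected from buyers, demand (in seller-price terms) shifts: Qd = 528 − 6(P + 35).
Solving gives Q = 132 with buyers paying $66 and sellers receiving $31 (the $35 wedge).
Quantity falls by |ΔQ| = |162 − 132| = 30.
DWL = ½ · t · |ΔQ| = ½ · 35 · 30 = $525.

Deadweight loss = $525 thousand.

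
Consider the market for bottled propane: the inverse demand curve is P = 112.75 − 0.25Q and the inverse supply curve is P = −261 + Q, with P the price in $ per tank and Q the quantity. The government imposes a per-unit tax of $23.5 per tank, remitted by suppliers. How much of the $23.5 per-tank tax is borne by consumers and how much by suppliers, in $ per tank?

Consumers bear $4.7 per tank; suppliers bear $18.8 per tank.

Rewrite in direct form: Qd = 451 − 4P and Qs = P + 261.
Without the tax, 451 − 4P = P + 261 gives 5P = 190, so P* = $38 and Q* = 299.
With the tax collected from suppliers, supply shifts: Qs = (P − 23.5) + 261.
Solving gives Q = 280.2 with consumers paying $42.7 and suppliers receiving $19.2 (the $23.5 wedge).
Burden on consumers: $4.7; on suppliers: $18.8. (They sum to $23.5.)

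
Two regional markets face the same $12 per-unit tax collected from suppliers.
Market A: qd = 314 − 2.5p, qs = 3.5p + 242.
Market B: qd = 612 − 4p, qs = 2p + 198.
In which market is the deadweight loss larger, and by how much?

Market A, by $9.

Market A: pre-tax p* = $12, q* = 284; post-tax q = 266.5; deadweight loss = $105.
Market B: pre-tax p* = $69, q* = 336; post-tax q = 320; deadweight loss = $96.
Difference: $105 vs $96 → market A is larger by $9.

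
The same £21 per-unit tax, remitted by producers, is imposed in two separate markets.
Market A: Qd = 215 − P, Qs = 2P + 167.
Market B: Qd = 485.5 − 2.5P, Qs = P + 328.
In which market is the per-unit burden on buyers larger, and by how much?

Market A: pre-tax P* = £16, Q* = 199; post-tax Q = 185; per-unit burden on buyers = £14.
Market B: pre-tax P* = £45, Q* = 373; post-tax Q = 358; per-unit burden on buyers = £6.
Difference: £14 vs £6 → market A is larger by £8.

Market A, by £8.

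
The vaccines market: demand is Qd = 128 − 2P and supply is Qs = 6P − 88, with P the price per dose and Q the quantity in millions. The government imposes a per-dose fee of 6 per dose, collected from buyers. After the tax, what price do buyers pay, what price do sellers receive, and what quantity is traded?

Without the tax, 128 − 2P = 6P − 88 gives 8P = 216, so P* = 27 and Q* = 74.
With the tax collected from buyers, demand (in seller-price terms) shifts: Qd = 128 − 2(P + 6).
New equilibrium: buyers pay 31.5, sellers receive 25.5, Q = 65. (Wedge: Pb − Ps = 6.)

Buyers pay 31.5; sellers receive 25.5; quantity = 65.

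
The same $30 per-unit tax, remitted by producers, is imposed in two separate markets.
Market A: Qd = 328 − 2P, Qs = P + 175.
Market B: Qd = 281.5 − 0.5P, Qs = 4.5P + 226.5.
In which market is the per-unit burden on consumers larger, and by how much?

Market A: pre-tax P* = $51, Q* = 226; post-tax Q = 206; per-unit burden on consumers = $10.
Market B: pre-tax P* = $11, Q* = 276; post-tax Q = 262.5; per-unit burden on consumers = $27.
Difference: $10 vs $27 → market B is larger by $17.

Market B, by $17.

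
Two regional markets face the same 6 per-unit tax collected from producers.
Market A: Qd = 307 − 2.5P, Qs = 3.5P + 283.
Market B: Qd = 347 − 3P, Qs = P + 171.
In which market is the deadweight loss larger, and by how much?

Market A: pre-tax P* = 4, Q* = 297; post-tax Q = 288.25; deadweight loss = 26.25.
Market B: pre-tax P* = 44, Q* = 215; post-tax Q = 210.5; deadweight loss = 13.5.
Difference: 26.25 vs 13.5 → market A is larger by 12.75.

Market A, by 12.75.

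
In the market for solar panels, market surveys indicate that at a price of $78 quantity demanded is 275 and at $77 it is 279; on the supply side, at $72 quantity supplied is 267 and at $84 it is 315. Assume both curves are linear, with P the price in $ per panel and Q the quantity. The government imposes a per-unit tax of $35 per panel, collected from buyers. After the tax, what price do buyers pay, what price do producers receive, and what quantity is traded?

Buyers pay $93.5; producers receive $58.5; quantity = 213.

Demand slope: (279 − 275)/(77 − 78) = -4, so Qd = 587 − 4P.
Supply slope: (315 − 267)/(84 − 72) = 4, so Qs = 4P − 21.
Before the tax: set 587 − 4P = 4P − 21 → P* = $76, Q* = 283.
With the tax collected from buyers, demand (in seller-price terms) shifts: Qd = 587 − 4(P + 35).
Solving gives Q = 213 with buyers paying $93.5 and producers receiving $58.5 (the $35 wedge).
The less price-elastic side of the market bears the larger share of a per-unit tax.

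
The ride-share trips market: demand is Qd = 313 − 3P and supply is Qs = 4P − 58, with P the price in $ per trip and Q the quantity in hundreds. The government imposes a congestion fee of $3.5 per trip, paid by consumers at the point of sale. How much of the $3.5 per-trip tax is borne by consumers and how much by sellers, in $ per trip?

Consumers bear $2 per trip; sellers bear $1.5 per trip.

Without the tax, 313 − 3P = 4P − 58 gives 7P = 371, so P* = $53 and Q* = 154.
With the tax collected from consumers, demand (in seller-price terms) shifts: Qd = 313 − 3(P + 3.5).
New equilibrium: consumers pay $55, sellers receive $51.5, Q = 148. (Wedge: Pb − Ps = 3.5.)
Burden on consumers: $2; on sellers: $1.5. (They sum to $3.5.)
The less price-elastic side of the market bears the larger share of a per-unit tax.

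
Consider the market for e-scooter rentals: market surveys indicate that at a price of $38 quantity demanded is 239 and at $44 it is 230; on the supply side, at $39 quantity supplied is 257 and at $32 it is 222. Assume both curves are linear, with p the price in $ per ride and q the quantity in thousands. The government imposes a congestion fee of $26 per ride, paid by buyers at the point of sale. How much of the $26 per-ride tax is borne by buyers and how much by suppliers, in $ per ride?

Buyers bear $20 per ride; suppliers bear $6 per ride.

Demand slope: (230 − 239)/(44 − 38) = -1.5, so qd = 296 − 1.5p.
Supply slope: (222 − 257)/(32 − 39) = 5, so qs = 5p + 62.
Without the tax, 296 − 1.5p = 5p + 62 gives 6.5p = 234, so p* = $36 and q* = 242.
With the tax collected from buyers, demand (in seller-price terms) shifts: qd = 296 − 1.5(p + 26).
New equilibrium: buyers pay $56, suppliers receive $30, q = 212. (Wedge: pb − ps = 26.)
Burden on buyers: $20; on suppliers: $6. (They sum to $26.)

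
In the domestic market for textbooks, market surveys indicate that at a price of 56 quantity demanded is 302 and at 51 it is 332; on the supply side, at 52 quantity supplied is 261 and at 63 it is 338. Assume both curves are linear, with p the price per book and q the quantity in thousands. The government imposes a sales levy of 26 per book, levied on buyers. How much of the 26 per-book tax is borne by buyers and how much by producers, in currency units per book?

Buyers bear 14 per book; producers bear 12 per book.

Demand slope: (332 − 302)/(51 − 56) = -6, so qd = 638 − 6p.
Supply slope: (338 − 261)/(63 − 52) = 7, so qs = 7p − 103.
Without the tax, 638 − 6p = 7p − 103 gives 13p = 741, so p* = 57 and q* = 296.
With the tax collected from buyers, demand (in seller-price terms) shifts: qd = 638 − 6(p + 26).
Solving gives q = 212 with buyers paying 71 and producers receiving 45 (the 26 wedge).
Burden on buyers: 14; on producers: 12. (They sum to 26.)
The less price-elastic side of the market bears the larger share of a per-unit tax.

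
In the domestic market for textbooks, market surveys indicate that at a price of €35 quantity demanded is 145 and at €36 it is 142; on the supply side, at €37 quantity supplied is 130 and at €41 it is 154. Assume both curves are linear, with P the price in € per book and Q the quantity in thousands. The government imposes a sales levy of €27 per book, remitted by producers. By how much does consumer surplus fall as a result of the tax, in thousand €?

Demand slope: (142 − 145)/(36 − 35) = -3, so Qd = 250 − 3P.
Supply slope: (154 − 130)/(41 − 37) = 6, so Qs = 6P − 92.
Without the tax, 250 − 3P = 6P − 92 gives 9P = 342, so P* = €38 and Q* = 136.
With the tax collected from producers, supply shifts: Qs = 6(P − 27) − 92.
Solving gives Q = 82 with consumers paying €56 and producers receiving €29 (the €27 wedge).
ΔCS is the trapezoid between Q = 82 and Q = 136 of height €18: ½ · (136 + 82) · 18 = €1962.

Consumer surplus falls by €1962 thousand.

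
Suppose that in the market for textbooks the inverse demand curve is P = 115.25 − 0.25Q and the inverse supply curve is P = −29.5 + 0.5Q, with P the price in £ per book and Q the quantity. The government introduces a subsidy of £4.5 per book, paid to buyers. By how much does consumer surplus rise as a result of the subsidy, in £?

Inverting to Q(P) form: Qd = 461 − 4P; Qs = 2P + 59.
Without the subsidy, 461 − 4P = 2P + 59 gives 6P = 402, so P* = £67 and Q* = 193.
With a per-unit subsidy paid to buyers, each effectively pays P − 4.5, so demand becomes Qd = 461 − 4(P − 4.5).
New equilibrium: buyers pay £65.5, sellers receive £70, Q = 199. (Wedge: Pb − Ps = −4.5.)
ΔCS is the trapezoid between Q = 199 and Q = 193 of height £1.5: ½ · (193 + 199) · 1.5 = £294.

Consumer surplus rises by £294.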